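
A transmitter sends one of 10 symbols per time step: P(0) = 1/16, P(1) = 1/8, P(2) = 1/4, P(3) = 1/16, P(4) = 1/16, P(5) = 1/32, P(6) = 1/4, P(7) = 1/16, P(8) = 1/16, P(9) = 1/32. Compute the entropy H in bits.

Each probability is a power of 1/2, so log₂(1/p) is an integer.
H = Σ p·log₂(1/p) = 1/16·4 + 1/8·3 + 1/4·2 + 1/16·4 + 1/16·4 + 1/32·5 + 1/4·2 + 1/16·4 + 1/16·4 + 1/32·5 = 2.9375 bits.

2.9375 bits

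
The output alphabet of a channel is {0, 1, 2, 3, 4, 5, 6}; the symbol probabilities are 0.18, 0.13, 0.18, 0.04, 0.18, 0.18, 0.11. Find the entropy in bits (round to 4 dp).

2.6999 bits

H = −Σ pᵢ log₂ pᵢ.
−0.18·log₂(0.18) = 0.4453
−0.13·log₂(0.13) = 0.3826
−0.18·log₂(0.18) = 0.4453
−0.04·log₂(0.04) = 0.1858
−0.18·log₂(0.18) = 0.4453
−0.18·log₂(0.18) = 0.4453
−0.11·log₂(0.11) = 0.3503
Sum ≈ 2.6999 → 2.6999 bits.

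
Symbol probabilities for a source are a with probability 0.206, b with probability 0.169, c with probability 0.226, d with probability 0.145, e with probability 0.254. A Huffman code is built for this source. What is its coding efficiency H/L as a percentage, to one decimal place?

Entropy H = −Σ p log₂ p ≈ 2.2940 bits.
Huffman merges: 29/200+169/1000→157/500; 103/500+113/500→54/125; 127/500+157/500→71/125; 54/125+71/125→1. L = 1157/500 ≈ 2.3140.
Efficiency = H/L = 2.2940/2.3140 = 99.1%.

99.1%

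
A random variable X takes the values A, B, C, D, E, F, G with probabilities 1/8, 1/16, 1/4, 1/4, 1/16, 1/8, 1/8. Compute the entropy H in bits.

2.625 bits

Each probability is a power of 1/2, so log₂(1/p) is an integer.
H = Σ p·log₂(1/p) = 1/8·3 + 1/16·4 + 1/4·2 + 1/4·2 + 1/16·4 + 1/8·3 + 1/8·3 = 2.625 bits.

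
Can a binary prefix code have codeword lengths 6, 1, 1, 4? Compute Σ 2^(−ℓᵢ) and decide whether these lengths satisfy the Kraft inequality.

With common denominator 2^6 = 64: Σ 2^(−ℓᵢ) = 1/64 + 32/64 + 32/64 + 4/64 = 69/64 = 1.078125.
Kraft's inequality requires Σ ≤ 1; here Σ = 1.078125 > 1, so no such prefix code exists.

1.078125; no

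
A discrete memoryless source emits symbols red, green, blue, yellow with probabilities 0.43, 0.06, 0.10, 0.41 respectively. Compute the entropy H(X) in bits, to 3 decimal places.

1.627 bits

H = −Σ pᵢ log₂ pᵢ.
−0.43·log₂(0.43) = 0.5236
−0.06·log₂(0.06) = 0.2435
−0.10·log₂(0.10) = 0.3322
−0.41·log₂(0.41) = 0.5274
Sum ≈ 1.6267 → 1.627 bits.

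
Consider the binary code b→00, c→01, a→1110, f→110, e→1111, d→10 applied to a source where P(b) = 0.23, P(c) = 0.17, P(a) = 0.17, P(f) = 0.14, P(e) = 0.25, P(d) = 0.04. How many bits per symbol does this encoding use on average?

L̄ = Σ pᵢ·ℓᵢ = 0.23·2 + 0.17·2 + 0.17·4 + 0.14·3 + 0.25·4 + 0.04·2 = 2.98 bits/symbol.

2.98 bits/symbol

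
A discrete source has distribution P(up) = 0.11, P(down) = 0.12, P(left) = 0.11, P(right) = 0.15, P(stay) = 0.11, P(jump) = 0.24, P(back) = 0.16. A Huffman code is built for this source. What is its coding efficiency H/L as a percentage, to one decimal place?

Entropy H = −Σ p log₂ p ≈ 2.7456 bits.
Huffman merges: 11/100+11/100→11/50; 11/100+3/25→23/100; 3/20+4/25→31/100; 11/50+23/100→9/20; 6/25+31/100→11/20; 9/20+11/20→1. L = 69/25 ≈ 2.7600.
Efficiency = H/L = 2.7456/2.7600 = 99.5%.

99.5%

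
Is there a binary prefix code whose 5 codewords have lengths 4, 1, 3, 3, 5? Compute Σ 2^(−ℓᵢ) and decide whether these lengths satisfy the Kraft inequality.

With common denominator 2^5 = 32: Σ 2^(−ℓᵢ) = 2/32 + 16/32 + 4/32 + 4/32 + 1/32 = 27/32 = 0.84375.
Kraft's inequality requires Σ ≤ 1; here Σ = 0.84375 ≤ 1, so such a prefix code exists.

0.84375; yes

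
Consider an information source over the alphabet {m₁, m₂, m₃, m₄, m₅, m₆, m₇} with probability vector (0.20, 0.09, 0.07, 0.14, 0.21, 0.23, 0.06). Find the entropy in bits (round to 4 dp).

2.6467 bits

H = −Σ pᵢ log₂ pᵢ.
−0.20·log₂(0.20) = 0.4644
−0.09·log₂(0.09) = 0.3127
−0.07·log₂(0.07) = 0.2686
−0.14·log₂(0.14) = 0.3971
−0.21·log₂(0.21) = 0.4728
−0.23·log₂(0.23) = 0.4877
−0.06·log₂(0.06) = 0.2435
Sum ≈ 2.6467 → 2.6467 bits.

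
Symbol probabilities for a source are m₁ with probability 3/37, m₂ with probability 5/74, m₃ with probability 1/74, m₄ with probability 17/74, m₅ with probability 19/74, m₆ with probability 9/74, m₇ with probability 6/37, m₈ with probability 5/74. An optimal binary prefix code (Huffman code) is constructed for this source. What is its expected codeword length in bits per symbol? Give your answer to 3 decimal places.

Repeatedly combine the two least-probable nodes; the expected code length is the sum of the merged weights.
merge 1/74 + 5/74 → 3/37
merge 5/74 + 3/37 → 11/74
merge 3/37 + 9/74 → 15/74
merge 11/74 + 6/37 → 23/74
merge 15/74 + 17/74 → 16/37
merge 19/74 + 23/74 → 21/37
merge 16/37 + 21/37 → 1
L = 3/37 + 11/74 + 15/74 + 23/74 + 16/37 + 21/37 + 1 = 203/74 ≈ 2.743 bits/symbol.

2.743 bits/symbol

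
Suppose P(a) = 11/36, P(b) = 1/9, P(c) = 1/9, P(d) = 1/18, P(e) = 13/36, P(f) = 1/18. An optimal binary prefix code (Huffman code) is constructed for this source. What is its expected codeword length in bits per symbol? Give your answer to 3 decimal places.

2.306 bits/symbol

Repeatedly combine the two least-probable nodes; the expected code length is the sum of the merged weights.
merge 1/18 + 1/18 → 1/9
merge 1/9 + 1/9 → 2/9
merge 1/9 + 2/9 → 1/3
merge 11/36 + 1/3 → 23/36
merge 13/36 + 23/36 → 1
L = 1/9 + 2/9 + 1/3 + 23/36 + 1 = 83/36 ≈ 2.306 bits/symbol.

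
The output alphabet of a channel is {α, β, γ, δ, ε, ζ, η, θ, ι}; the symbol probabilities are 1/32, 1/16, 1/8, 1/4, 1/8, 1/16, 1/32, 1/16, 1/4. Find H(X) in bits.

Each probability is a power of 1/2, so log₂(1/p) is an integer.
H = Σ p·log₂(1/p) = 1/32·5 + 1/16·4 + 1/8·3 + 1/4·2 + 1/8·3 + 1/16·4 + 1/32·5 + 1/16·4 + 1/4·2 = 2.8125 bits.

2.8125 bits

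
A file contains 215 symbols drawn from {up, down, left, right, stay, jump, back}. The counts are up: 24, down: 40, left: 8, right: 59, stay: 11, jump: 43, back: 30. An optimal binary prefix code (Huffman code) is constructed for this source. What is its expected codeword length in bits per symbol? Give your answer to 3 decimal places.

Probabilities are the counts divided by 215.
Repeatedly combine the two least-probable nodes; the expected code length is the sum of the merged weights.
merge 8/215 + 11/215 → 19/215
merge 19/215 + 24/215 → 1/5
merge 6/43 + 8/43 → 14/43
merge 1/5 + 1/5 → 2/5
merge 59/215 + 14/43 → 3/5
merge 2/5 + 3/5 → 1
L = 19/215 + 1/5 + 14/43 + 2/5 + 3/5 + 1 = 562/215 ≈ 2.614 bits/symbol.

2.614 bits/symbol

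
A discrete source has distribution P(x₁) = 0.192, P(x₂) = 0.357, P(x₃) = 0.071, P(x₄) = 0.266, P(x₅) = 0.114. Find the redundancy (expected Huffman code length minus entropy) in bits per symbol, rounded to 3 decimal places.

0.061 bits

Entropy H = −Σ p log₂ p ≈ 2.1239 bits.
Huffman merges: 71/1000+57/500→37/200; 37/200+24/125→377/1000; 133/500+357/1000→623/1000; 377/1000+623/1000→1. L = 437/200 ≈ 2.1850.
L − H = 2.1850 − 2.1239 = 0.061 bits.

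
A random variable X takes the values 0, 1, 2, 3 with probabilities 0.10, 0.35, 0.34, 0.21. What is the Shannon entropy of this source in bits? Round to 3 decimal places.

H = −Σ pᵢ log₂ pᵢ.
−0.10·log₂(0.10) = 0.3322
−0.35·log₂(0.35) = 0.5301
−0.34·log₂(0.34) = 0.5292
−0.21·log₂(0.21) = 0.4728
Sum ≈ 1.8643 → 1.864 bits.

1.864 bits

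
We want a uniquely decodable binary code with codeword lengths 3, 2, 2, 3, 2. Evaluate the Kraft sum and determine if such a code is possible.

1; yes

With common denominator 2^3 = 8: Σ 2^(−ℓᵢ) = 1/8 + 2/8 + 2/8 + 1/8 + 2/8 = 8/8 = 1.
Kraft's inequality requires Σ ≤ 1; here Σ = 1 ≤ 1, so such a prefix code exists.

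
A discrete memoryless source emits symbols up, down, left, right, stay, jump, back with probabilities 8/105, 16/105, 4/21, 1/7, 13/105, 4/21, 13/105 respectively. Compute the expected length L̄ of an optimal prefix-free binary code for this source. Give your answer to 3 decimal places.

2.810 bits/symbol

Repeatedly combine the two least-probable nodes; the expected code length is the sum of the merged weights.
merge 8/105 + 13/105 → 1/5
merge 13/105 + 1/7 → 4/15
merge 16/105 + 4/21 → 12/35
merge 4/21 + 1/5 → 41/105
merge 4/15 + 12/35 → 64/105
merge 41/105 + 64/105 → 1
L = 1/5 + 4/15 + 12/35 + 41/105 + 64/105 + 1 = 59/21 ≈ 2.810 bits/symbol.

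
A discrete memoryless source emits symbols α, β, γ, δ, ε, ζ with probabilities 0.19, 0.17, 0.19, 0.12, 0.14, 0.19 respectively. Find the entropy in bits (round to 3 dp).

2.564 bits

H = −Σ pᵢ log₂ pᵢ.
−0.19·log₂(0.19) = 0.4552
−0.17·log₂(0.17) = 0.4346
−0.19·log₂(0.19) = 0.4552
−0.12·log₂(0.12) = 0.3671
−0.14·log₂(0.14) = 0.3971
−0.19·log₂(0.19) = 0.4552
Sum ≈ 2.5644 → 2.564 bits.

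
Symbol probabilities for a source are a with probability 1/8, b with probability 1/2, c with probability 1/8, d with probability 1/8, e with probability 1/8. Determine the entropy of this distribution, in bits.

2 bits

Each probability is a power of 1/2, so log₂(1/p) is an integer.
H = Σ p·log₂(1/p) = 1/8·3 + 1/2·1 + 1/8·3 + 1/8·3 + 1/8·3 = 2 bits.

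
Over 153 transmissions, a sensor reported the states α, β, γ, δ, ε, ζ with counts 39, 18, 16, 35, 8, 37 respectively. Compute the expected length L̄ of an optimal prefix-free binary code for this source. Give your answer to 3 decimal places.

2.431 bits/symbol

Probabilities are the counts divided by 153.
Repeatedly combine the two least-probable nodes; the expected code length is the sum of the merged weights.
merge 8/153 + 16/153 → 8/51
merge 2/17 + 8/51 → 14/51
merge 35/153 + 37/153 → 8/17
merge 13/51 + 14/51 → 9/17
merge 8/17 + 9/17 → 1
L = 8/51 + 14/51 + 8/17 + 9/17 + 1 = 124/51 ≈ 2.431 bits/symbol.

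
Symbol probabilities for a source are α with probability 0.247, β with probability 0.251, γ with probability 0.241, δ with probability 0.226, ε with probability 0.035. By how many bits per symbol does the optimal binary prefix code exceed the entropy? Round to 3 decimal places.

0.113 bits

Entropy H = −Σ p log₂ p ≈ 2.1478 bits.
Huffman merges: 7/200+113/500→261/1000; 241/1000+247/1000→61/125; 251/1000+261/1000→64/125; 61/125+64/125→1. L = 2261/1000 ≈ 2.2610.
L − H = 2.2610 − 2.1478 = 0.113 bits.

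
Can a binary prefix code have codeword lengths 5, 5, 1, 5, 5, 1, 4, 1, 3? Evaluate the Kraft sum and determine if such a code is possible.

1.8125; no

With common denominator 2^5 = 32: Σ 2^(−ℓᵢ) = 1/32 + 1/32 + 16/32 + 1/32 + 1/32 + 16/32 + 2/32 + 16/32 + 4/32 = 58/32 = 1.8125.
Kraft's inequality requires Σ ≤ 1; here Σ = 1.8125 > 1, so no such prefix code exists.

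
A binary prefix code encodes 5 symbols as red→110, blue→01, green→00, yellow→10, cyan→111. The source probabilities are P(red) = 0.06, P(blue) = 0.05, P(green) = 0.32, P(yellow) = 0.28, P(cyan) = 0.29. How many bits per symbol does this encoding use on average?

L̄ = Σ pᵢ·ℓᵢ = 0.06·3 + 0.05·2 + 0.32·2 + 0.28·2 + 0.29·3 = 2.35 bits/symbol.

2.35 bits/symbol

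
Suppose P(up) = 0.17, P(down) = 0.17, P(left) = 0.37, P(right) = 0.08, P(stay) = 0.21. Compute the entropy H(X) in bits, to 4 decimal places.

H = −Σ pᵢ log₂ pᵢ.
−0.17·log₂(0.17) = 0.4346
−0.17·log₂(0.17) = 0.4346
−0.37·log₂(0.37) = 0.5307
−0.08·log₂(0.08) = 0.2915
−0.21·log₂(0.21) = 0.4728
Sum ≈ 2.1642 → 2.1642 bits.

2.1642 bits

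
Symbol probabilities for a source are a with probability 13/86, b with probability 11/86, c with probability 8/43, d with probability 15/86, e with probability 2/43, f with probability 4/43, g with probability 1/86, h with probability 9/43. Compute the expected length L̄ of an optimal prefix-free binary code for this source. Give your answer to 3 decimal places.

Repeatedly combine the two least-probable nodes; the expected code length is the sum of the merged weights.
merge 1/86 + 2/43 → 5/86
merge 5/86 + 4/43 → 13/86
merge 11/86 + 13/86 → 12/43
merge 13/86 + 15/86 → 14/43
merge 8/43 + 9/43 → 17/43
merge 12/43 + 14/43 → 26/43
merge 17/43 + 26/43 → 1
L = 5/86 + 13/86 + 12/43 + 14/43 + 17/43 + 26/43 + 1 = 121/43 ≈ 2.814 bits/symbol.

2.814 bits/symbol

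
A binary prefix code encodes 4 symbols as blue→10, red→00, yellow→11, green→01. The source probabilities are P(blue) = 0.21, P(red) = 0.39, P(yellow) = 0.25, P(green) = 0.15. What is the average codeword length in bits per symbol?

2 bits/symbol

L̄ = Σ pᵢ·ℓᵢ = 0.21·2 + 0.39·2 + 0.25·2 + 0.15·2 = 2 bits/symbol.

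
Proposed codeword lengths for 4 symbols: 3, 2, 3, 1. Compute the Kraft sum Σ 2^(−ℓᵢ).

1

With common denominator 2^3 = 8: Σ 2^(−ℓᵢ) = 1/8 + 2/8 + 1/8 + 4/8 = 8/8 = 1.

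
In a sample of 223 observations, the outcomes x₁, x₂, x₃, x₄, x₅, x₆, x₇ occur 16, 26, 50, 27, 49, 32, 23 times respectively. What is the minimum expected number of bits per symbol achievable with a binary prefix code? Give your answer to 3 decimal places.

Probabilities are the counts divided by 223.
Repeatedly combine the two least-probable nodes; the expected code length is the sum of the merged weights.
merge 16/223 + 23/223 → 39/223
merge 26/223 + 27/223 → 53/223
merge 32/223 + 39/223 → 71/223
merge 49/223 + 50/223 → 99/223
merge 53/223 + 71/223 → 124/223
merge 99/223 + 124/223 → 1
L = 39/223 + 53/223 + 71/223 + 99/223 + 124/223 + 1 = 609/223 ≈ 2.731 bits/symbol.

2.731 bits/symbol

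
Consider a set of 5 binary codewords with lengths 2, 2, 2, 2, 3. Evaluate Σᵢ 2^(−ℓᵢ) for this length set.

1.125

With common denominator 2^3 = 8: Σ 2^(−ℓᵢ) = 2/8 + 2/8 + 2/8 + 2/8 + 1/8 = 9/8 = 1.125.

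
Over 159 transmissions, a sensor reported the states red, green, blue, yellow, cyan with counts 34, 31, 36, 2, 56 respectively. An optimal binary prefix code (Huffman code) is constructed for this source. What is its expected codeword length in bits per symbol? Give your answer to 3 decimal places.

Probabilities are the counts divided by 159.
Repeatedly combine the two least-probable nodes; the expected code length is the sum of the merged weights.
merge 2/159 + 31/159 → 11/53
merge 11/53 + 34/159 → 67/159
merge 12/53 + 56/159 → 92/159
merge 67/159 + 92/159 → 1
L = 11/53 + 67/159 + 92/159 + 1 = 117/53 ≈ 2.208 bits/symbol.

2.208 bits/symbol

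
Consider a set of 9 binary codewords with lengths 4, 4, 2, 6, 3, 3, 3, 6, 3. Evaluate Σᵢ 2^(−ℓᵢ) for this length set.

With common denominator 2^6 = 64: Σ 2^(−ℓᵢ) = 4/64 + 4/64 + 16/64 + 1/64 + 8/64 + 8/64 + 8/64 + 1/64 + 8/64 = 58/64 = 0.90625.

0.90625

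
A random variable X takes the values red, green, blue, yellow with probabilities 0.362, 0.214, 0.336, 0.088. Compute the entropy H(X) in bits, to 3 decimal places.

1.844 bits

H = −Σ pᵢ log₂ pᵢ.
−0.362·log₂(0.362) = 0.5307
−0.214·log₂(0.214) = 0.4760
−0.336·log₂(0.336) = 0.5287
−0.088·log₂(0.088) = 0.3086
Sum ≈ 1.8439 → 1.844 bits.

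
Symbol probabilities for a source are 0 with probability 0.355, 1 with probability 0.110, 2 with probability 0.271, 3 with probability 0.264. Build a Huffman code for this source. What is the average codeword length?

2 bits/symbol

Repeatedly combine the two least-probable nodes; the expected code length is the sum of the merged weights.
merge 11/100 + 33/125 → 187/500
merge 271/1000 + 71/200 → 313/500
merge 187/500 + 313/500 → 1
L = 187/500 + 313/500 + 1 = 2 bits/symbol.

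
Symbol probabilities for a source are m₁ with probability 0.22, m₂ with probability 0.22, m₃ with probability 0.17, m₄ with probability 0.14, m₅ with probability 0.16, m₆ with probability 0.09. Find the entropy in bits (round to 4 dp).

H = −Σ pᵢ log₂ pᵢ.
−0.22·log₂(0.22) = 0.4806
−0.22·log₂(0.22) = 0.4806
−0.17·log₂(0.17) = 0.4346
−0.14·log₂(0.14) = 0.3971
−0.16·log₂(0.16) = 0.4230
−0.09·log₂(0.09) = 0.3127
Sum ≈ 2.5285 → 2.5285 bits.

2.5285 bits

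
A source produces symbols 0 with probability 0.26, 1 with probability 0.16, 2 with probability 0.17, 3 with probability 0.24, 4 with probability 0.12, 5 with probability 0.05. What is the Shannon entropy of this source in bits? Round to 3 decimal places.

H = −Σ pᵢ log₂ pᵢ.
−0.26·log₂(0.26) = 0.5053
−0.16·log₂(0.16) = 0.4230
−0.17·log₂(0.17) = 0.4346
−0.24·log₂(0.24) = 0.4941
−0.12·log₂(0.12) = 0.3671
−0.05·log₂(0.05) = 0.2161
Sum ≈ 2.4402 → 2.440 bits.

2.440 bits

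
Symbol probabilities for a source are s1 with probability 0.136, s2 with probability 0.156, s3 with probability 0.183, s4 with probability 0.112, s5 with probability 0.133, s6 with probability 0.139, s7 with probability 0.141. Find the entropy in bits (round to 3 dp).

2.793 bits

H = −Σ pᵢ log₂ pᵢ.
−0.136·log₂(0.136) = 0.3915
−0.156·log₂(0.156) = 0.4181
−0.183·log₂(0.183) = 0.4484
−0.112·log₂(0.112) = 0.3537
−0.133·log₂(0.133) = 0.3871
−0.139·log₂(0.139) = 0.3957
−0.141·log₂(0.141) = 0.3985
Sum ≈ 2.7930 → 2.793 bits.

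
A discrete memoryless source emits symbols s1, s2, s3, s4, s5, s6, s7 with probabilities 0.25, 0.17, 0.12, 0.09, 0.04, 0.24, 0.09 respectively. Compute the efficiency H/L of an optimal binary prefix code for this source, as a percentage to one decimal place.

98.7%

Entropy H = −Σ p log₂ p ≈ 2.6069 bits.
Huffman merges: 1/25+9/100→13/100; 9/100+3/25→21/100; 13/100+17/100→3/10; 21/100+6/25→9/20; 1/4+3/10→11/20; 9/20+11/20→1. L = 66/25 ≈ 2.6400.
Efficiency = H/L = 2.6069/2.6400 = 98.7%.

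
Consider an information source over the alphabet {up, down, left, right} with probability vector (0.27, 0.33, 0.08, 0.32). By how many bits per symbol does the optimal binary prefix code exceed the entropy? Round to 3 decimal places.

Entropy H = −Σ p log₂ p ≈ 1.8554 bits.
Huffman merges: 2/25+27/100→7/20; 8/25+33/100→13/20; 7/20+13/20→1. L = 2 ≈ 2.0000.
L − H = 2.0000 − 1.8554 = 0.145 bits.

0.145 bits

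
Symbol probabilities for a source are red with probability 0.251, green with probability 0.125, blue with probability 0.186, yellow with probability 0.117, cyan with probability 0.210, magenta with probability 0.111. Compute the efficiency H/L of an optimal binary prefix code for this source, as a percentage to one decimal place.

Entropy H = −Σ p log₂ p ≈ 2.5139 bits.
Huffman merges: 111/1000+117/1000→57/250; 1/8+93/500→311/1000; 21/100+57/250→219/500; 251/1000+311/1000→281/500; 219/500+281/500→1. L = 2539/1000 ≈ 2.5390.
Efficiency = H/L = 2.5139/2.5390 = 99.0%.

99.0%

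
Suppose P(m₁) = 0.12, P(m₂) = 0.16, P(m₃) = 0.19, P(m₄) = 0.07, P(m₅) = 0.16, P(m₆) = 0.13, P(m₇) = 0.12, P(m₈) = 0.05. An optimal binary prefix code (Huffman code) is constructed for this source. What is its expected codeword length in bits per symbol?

Repeatedly combine the two least-probable nodes; the expected code length is the sum of the merged weights.
merge 1/20 + 7/100 → 3/25
merge 3/25 + 3/25 → 6/25
merge 3/25 + 13/100 → 1/4
merge 4/25 + 4/25 → 8/25
merge 19/100 + 6/25 → 43/100
merge 1/4 + 8/25 → 57/100
merge 43/100 + 57/100 → 1
L = 3/25 + 6/25 + 1/4 + 8/25 + 43/100 + 57/100 + 1 = 293/100 = 2.93 bits/symbol.

2.93 bits/symbol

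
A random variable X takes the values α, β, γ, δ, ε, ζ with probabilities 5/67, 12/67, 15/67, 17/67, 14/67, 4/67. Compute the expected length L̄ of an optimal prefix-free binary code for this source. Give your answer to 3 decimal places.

2.448 bits/symbol

Repeatedly combine the two least-probable nodes; the expected code length is the sum of the merged weights.
merge 4/67 + 5/67 → 9/67
merge 9/67 + 12/67 → 21/67
merge 14/67 + 15/67 → 29/67
merge 17/67 + 21/67 → 38/67
merge 29/67 + 38/67 → 1
L = 9/67 + 21/67 + 29/67 + 38/67 + 1 = 164/67 ≈ 2.448 bits/symbol.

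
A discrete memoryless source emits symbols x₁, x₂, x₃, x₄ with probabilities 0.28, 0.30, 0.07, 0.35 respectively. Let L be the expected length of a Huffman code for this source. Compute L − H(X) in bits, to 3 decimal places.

0.166 bits

Entropy H = −Σ p log₂ p ≈ 1.8340 bits.
Huffman merges: 7/100+7/25→7/20; 3/10+7/20→13/20; 7/20+13/20→1. L = 2 ≈ 2.0000.
L − H = 2.0000 − 1.8340 = 0.166 bits.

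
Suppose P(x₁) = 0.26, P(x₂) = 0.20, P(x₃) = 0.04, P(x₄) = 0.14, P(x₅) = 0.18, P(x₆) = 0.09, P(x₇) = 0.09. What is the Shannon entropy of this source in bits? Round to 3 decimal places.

2.623 bits

H = −Σ pᵢ log₂ pᵢ.
−0.26·log₂(0.26) = 0.5053
−0.20·log₂(0.20) = 0.4644
−0.04·log₂(0.04) = 0.1858
−0.14·log₂(0.14) = 0.3971
−0.18·log₂(0.18) = 0.4453
−0.09·log₂(0.09) = 0.3127
−0.09·log₂(0.09) = 0.3127
Sum ≈ 2.6232 → 2.623 bits.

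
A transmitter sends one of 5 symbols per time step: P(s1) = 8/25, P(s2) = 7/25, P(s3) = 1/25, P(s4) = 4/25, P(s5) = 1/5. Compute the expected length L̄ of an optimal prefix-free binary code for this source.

Repeatedly combine the two least-probable nodes; the expected code length is the sum of the merged weights.
merge 1/25 + 4/25 → 1/5
merge 1/5 + 1/5 → 2/5
merge 7/25 + 8/25 → 3/5
merge 2/5 + 3/5 → 1
L = 1/5 + 2/5 + 3/5 + 1 = 11/5 = 2.2 bits/symbol.

2.2 bits/symbol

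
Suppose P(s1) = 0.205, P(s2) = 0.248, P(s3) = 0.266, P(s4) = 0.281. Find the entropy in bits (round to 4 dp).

1.9904 bits

H = −Σ pᵢ log₂ pᵢ.
−0.205·log₂(0.205) = 0.4687
−0.248·log₂(0.248) = 0.4989
−0.266·log₂(0.266) = 0.5082
−0.281·log₂(0.281) = 0.5146
Sum ≈ 1.9904 → 1.9904 bits.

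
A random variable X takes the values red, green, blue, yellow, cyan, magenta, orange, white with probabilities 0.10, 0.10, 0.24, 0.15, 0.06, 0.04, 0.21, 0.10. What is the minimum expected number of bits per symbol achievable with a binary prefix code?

Repeatedly combine the two least-probable nodes; the expected code length is the sum of the merged weights.
merge 1/25 + 3/50 → 1/10
merge 1/10 + 1/10 → 1/5
merge 1/10 + 1/10 → 1/5
merge 3/20 + 1/5 → 7/20
merge 1/5 + 21/100 → 41/100
merge 6/25 + 7/20 → 59/100
merge 41/100 + 59/100 → 1
L = 1/10 + 1/5 + 1/5 + 7/20 + 41/100 + 59/100 + 1 = 57/20 = 2.85 bits/symbol.

2.85 bits/symbol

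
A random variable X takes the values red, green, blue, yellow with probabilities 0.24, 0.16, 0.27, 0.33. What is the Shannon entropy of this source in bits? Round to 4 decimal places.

H = −Σ pᵢ log₂ pᵢ.
−0.24·log₂(0.24) = 0.4941
−0.16·log₂(0.16) = 0.4230
−0.27·log₂(0.27) = 0.5100
−0.33·log₂(0.33) = 0.5278
Sum ≈ 1.9550 → 1.9550 bits.

1.9550 bits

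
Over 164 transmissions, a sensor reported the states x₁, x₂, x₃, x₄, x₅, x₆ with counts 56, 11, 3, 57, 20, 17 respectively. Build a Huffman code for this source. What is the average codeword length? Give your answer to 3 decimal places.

Probabilities are the counts divided by 164.
Repeatedly combine the two least-probable nodes; the expected code length is the sum of the merged weights.
merge 3/164 + 11/164 → 7/82
merge 7/82 + 17/164 → 31/164
merge 5/41 + 31/164 → 51/164
merge 51/164 + 14/41 → 107/164
merge 57/164 + 107/164 → 1
L = 7/82 + 31/164 + 51/164 + 107/164 + 1 = 367/164 ≈ 2.238 bits/symbol.

2.238 bits/symbol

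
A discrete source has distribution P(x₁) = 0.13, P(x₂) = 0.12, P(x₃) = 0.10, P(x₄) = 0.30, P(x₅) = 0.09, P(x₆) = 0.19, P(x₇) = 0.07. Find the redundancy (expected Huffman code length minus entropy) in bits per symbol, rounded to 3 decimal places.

Entropy H = −Σ p log₂ p ≈ 2.6394 bits.
Huffman merges: 7/100+9/100→4/25; 1/10+3/25→11/50; 13/100+4/25→29/100; 19/100+11/50→41/100; 29/100+3/10→59/100; 41/100+59/100→1. L = 267/100 ≈ 2.6700.
L − H = 2.6700 − 2.6394 = 0.031 bits.

0.031 bits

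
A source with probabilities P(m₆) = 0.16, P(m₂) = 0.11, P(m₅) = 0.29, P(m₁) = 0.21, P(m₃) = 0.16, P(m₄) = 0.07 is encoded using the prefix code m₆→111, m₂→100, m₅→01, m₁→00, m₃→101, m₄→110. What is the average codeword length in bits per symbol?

2.5 bits/symbol

L̄ = Σ pᵢ·ℓᵢ = 0.16·3 + 0.11·3 + 0.29·2 + 0.21·2 + 0.16·3 + 0.07·3 = 2.5 bits/symbol.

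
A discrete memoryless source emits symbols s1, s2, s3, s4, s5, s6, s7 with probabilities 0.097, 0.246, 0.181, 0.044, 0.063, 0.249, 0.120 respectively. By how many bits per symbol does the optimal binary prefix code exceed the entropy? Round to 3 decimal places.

Entropy H = −Σ p log₂ p ≈ 2.5866 bits.
Huffman merges: 11/250+63/1000→107/1000; 97/1000+107/1000→51/250; 3/25+181/1000→301/1000; 51/250+123/500→9/20; 249/1000+301/1000→11/20; 9/20+11/20→1. L = 653/250 ≈ 2.6120.
L − H = 2.6120 − 2.5866 = 0.025 bits.

0.025 bits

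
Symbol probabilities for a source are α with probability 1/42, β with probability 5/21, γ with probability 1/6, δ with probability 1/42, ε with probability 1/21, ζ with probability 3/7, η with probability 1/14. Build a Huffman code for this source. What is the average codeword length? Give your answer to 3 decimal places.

2.214 bits/symbol

Repeatedly combine the two least-probable nodes; the expected code length is the sum of the merged weights.
merge 1/42 + 1/42 → 1/21
merge 1/21 + 1/21 → 2/21
merge 1/14 + 2/21 → 1/6
merge 1/6 + 1/6 → 1/3
merge 5/21 + 1/3 → 4/7
merge 3/7 + 4/7 → 1
L = 1/21 + 2/21 + 1/6 + 1/3 + 4/7 + 1 = 31/14 ≈ 2.214 bits/symbol.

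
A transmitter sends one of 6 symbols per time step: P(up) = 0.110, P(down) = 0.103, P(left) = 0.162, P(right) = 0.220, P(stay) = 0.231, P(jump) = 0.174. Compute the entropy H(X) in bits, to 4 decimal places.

H = −Σ pᵢ log₂ pᵢ.
−0.110·log₂(0.110) = 0.3503
−0.103·log₂(0.103) = 0.3378
−0.162·log₂(0.162) = 0.4254
−0.220·log₂(0.220) = 0.4806
−0.231·log₂(0.231) = 0.4883
−0.174·log₂(0.174) = 0.4390
Sum ≈ 2.5213 → 2.5213 bits.

2.5213 bits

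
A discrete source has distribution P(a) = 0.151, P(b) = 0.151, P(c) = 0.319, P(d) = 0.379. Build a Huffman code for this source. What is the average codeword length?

1.923 bits/symbol

Repeatedly combine the two least-probable nodes; the expected code length is the sum of the merged weights.
merge 151/1000 + 151/1000 → 151/500
merge 151/500 + 319/1000 → 621/1000
merge 379/1000 + 621/1000 → 1
L = 151/500 + 621/1000 + 1 = 1923/1000 = 1.923 bits/symbol.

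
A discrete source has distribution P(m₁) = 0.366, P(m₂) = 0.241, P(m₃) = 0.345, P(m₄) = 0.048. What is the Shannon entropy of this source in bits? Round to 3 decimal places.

1.765 bits

H = −Σ pᵢ log₂ pᵢ.
−0.366·log₂(0.366) = 0.5307
−0.241·log₂(0.241) = 0.4947
−0.345·log₂(0.345) = 0.5297
−0.048·log₂(0.048) = 0.2103
Sum ≈ 1.7654 → 1.765 bits.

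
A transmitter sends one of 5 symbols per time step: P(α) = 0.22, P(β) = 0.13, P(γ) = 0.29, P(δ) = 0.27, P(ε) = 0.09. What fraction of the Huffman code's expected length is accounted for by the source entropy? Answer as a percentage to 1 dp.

99.3%

Entropy H = −Σ p log₂ p ≈ 2.2038 bits.
Huffman merges: 9/100+13/100→11/50; 11/50+11/50→11/25; 27/100+29/100→14/25; 11/25+14/25→1. L = 111/50 ≈ 2.2200.
Efficiency = H/L = 2.2038/2.2200 = 99.3%.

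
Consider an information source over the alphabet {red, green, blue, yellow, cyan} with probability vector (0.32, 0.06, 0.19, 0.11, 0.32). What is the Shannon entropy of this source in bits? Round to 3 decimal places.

H = −Σ pᵢ log₂ pᵢ.
−0.32·log₂(0.32) = 0.5260
−0.06·log₂(0.06) = 0.2435
−0.19·log₂(0.19) = 0.4552
−0.11·log₂(0.11) = 0.3503
−0.32·log₂(0.32) = 0.5260
Sum ≈ 2.1011 → 2.101 bits.

2.101 bits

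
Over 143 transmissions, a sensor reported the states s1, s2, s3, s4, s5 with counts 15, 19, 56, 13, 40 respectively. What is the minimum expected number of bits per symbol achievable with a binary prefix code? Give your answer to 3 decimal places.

Probabilities are the counts divided by 143.
Repeatedly combine the two least-probable nodes; the expected code length is the sum of the merged weights.
merge 1/11 + 15/143 → 28/143
merge 19/143 + 28/143 → 47/143
merge 40/143 + 47/143 → 87/143
merge 56/143 + 87/143 → 1
L = 28/143 + 47/143 + 87/143 + 1 = 305/143 ≈ 2.133 bits/symbol.

2.133 bits/symbol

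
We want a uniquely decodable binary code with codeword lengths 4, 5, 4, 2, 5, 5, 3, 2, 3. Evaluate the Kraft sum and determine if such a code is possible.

0.96875; yes

With common denominator 2^5 = 32: Σ 2^(−ℓᵢ) = 2/32 + 1/32 + 2/32 + 8/32 + 1/32 + 1/32 + 4/32 + 8/32 + 4/32 = 31/32 = 0.96875.
Kraft's inequality requires Σ ≤ 1; here Σ = 0.96875 ≤ 1, so such a prefix code exists.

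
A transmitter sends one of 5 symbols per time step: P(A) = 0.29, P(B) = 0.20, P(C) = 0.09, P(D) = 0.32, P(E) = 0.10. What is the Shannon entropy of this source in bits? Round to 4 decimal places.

H = −Σ pᵢ log₂ pᵢ.
−0.29·log₂(0.29) = 0.5179
−0.20·log₂(0.20) = 0.4644
−0.09·log₂(0.09) = 0.3127
−0.32·log₂(0.32) = 0.5260
−0.10·log₂(0.10) = 0.3322
Sum ≈ 2.1532 → 2.1532 bits.

2.1532 bits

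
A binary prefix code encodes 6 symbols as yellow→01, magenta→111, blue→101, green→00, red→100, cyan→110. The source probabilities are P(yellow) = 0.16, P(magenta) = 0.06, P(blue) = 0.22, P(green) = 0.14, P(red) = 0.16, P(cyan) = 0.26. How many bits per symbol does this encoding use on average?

L̄ = Σ pᵢ·ℓᵢ = 0.16·2 + 0.06·3 + 0.22·3 + 0.14·2 + 0.16·3 + 0.26·3 = 2.7 bits/symbol.

2.7 bits/symbol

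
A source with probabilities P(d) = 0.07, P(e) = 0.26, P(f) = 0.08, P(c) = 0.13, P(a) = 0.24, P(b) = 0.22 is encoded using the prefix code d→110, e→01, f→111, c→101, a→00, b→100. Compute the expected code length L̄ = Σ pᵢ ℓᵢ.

L̄ = Σ pᵢ·ℓᵢ = 0.07·3 + 0.26·2 + 0.08·3 + 0.13·3 + 0.24·2 + 0.22·3 = 2.5 bits/symbol.

2.5 bits/symbol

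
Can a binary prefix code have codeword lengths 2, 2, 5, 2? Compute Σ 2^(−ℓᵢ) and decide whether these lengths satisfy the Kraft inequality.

0.78125; yes

With common denominator 2^5 = 32: Σ 2^(−ℓᵢ) = 8/32 + 8/32 + 1/32 + 8/32 = 25/32 = 0.78125.
Kraft's inequality requires Σ ≤ 1; here Σ = 0.78125 ≤ 1, so such a prefix code exists.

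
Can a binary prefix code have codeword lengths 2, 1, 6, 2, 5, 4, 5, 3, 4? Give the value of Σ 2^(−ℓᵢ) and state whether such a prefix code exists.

1.328125; no

With common denominator 2^6 = 64: Σ 2^(−ℓᵢ) = 16/64 + 32/64 + 1/64 + 16/64 + 2/64 + 4/64 + 2/64 + 8/64 + 4/64 = 85/64 = 1.328125.
Kraft's inequality requires Σ ≤ 1; here Σ = 1.328125 > 1, so no such prefix code exists.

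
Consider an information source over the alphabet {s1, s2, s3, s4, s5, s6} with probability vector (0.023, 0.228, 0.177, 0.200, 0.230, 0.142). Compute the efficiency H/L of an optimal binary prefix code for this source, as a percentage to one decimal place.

96.0%

Entropy H = −Σ p log₂ p ≈ 2.4056 bits.
Huffman merges: 23/1000+71/500→33/200; 33/200+177/1000→171/500; 1/5+57/250→107/250; 23/100+171/500→143/250; 107/250+143/250→1. L = 2507/1000 ≈ 2.5070.
Efficiency = H/L = 2.4056/2.5070 = 96.0%.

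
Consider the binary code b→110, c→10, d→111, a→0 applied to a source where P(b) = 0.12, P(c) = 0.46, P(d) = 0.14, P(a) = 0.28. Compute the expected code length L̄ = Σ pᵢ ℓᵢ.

1.98 bits/symbol

L̄ = Σ pᵢ·ℓᵢ = 0.12·3 + 0.46·2 + 0.14·3 + 0.28·1 = 1.98 bits/symbol.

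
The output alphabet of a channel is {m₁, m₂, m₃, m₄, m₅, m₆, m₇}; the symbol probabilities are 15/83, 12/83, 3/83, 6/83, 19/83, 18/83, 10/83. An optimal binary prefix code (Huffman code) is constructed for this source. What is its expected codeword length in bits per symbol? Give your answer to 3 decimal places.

Repeatedly combine the two least-probable nodes; the expected code length is the sum of the merged weights.
merge 3/83 + 6/83 → 9/83
merge 9/83 + 10/83 → 19/83
merge 12/83 + 15/83 → 27/83
merge 18/83 + 19/83 → 37/83
merge 19/83 + 27/83 → 46/83
merge 37/83 + 46/83 → 1
L = 9/83 + 19/83 + 27/83 + 37/83 + 46/83 + 1 = 221/83 ≈ 2.663 bits/symbol.

2.663 bits/symbol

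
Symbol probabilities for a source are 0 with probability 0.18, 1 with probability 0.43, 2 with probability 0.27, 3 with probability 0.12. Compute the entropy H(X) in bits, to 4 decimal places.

H = −Σ pᵢ log₂ pᵢ.
−0.18·log₂(0.18) = 0.4453
−0.43·log₂(0.43) = 0.5236
−0.27·log₂(0.27) = 0.5100
−0.12·log₂(0.12) = 0.3671
Sum ≈ 1.8460 → 1.8460 bits.

1.8460 bits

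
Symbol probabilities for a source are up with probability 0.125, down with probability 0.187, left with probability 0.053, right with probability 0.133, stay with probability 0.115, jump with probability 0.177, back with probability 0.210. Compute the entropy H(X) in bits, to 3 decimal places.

2.713 bits

H = −Σ pᵢ log₂ pᵢ.
−0.125·log₂(0.125) = 0.3750
−0.187·log₂(0.187) = 0.4523
−0.053·log₂(0.053) = 0.2246
−0.133·log₂(0.133) = 0.3871
−0.115·log₂(0.115) = 0.3588
−0.177·log₂(0.177) = 0.4422
−0.210·log₂(0.210) = 0.4728
Sum ≈ 2.7129 → 2.713 bits.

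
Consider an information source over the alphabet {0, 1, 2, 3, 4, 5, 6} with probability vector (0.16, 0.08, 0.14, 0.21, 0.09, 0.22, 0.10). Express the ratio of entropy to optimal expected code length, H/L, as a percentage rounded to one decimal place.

98.9%

Entropy H = −Σ p log₂ p ≈ 2.7099 bits.
Huffman merges: 2/25+9/100→17/100; 1/10+7/50→6/25; 4/25+17/100→33/100; 21/100+11/50→43/100; 6/25+33/100→57/100; 43/100+57/100→1. L = 137/50 ≈ 2.7400.
Efficiency = H/L = 2.7099/2.7400 = 98.9%.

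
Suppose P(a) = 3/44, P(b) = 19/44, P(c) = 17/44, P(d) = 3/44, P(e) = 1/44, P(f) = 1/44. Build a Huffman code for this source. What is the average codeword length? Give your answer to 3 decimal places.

Repeatedly combine the two least-probable nodes; the expected code length is the sum of the merged weights.
merge 1/44 + 1/44 → 1/22
merge 1/22 + 3/44 → 5/44
merge 3/44 + 5/44 → 2/11
merge 2/11 + 17/44 → 25/44
merge 19/44 + 25/44 → 1
L = 1/22 + 5/44 + 2/11 + 25/44 + 1 = 21/11 ≈ 1.909 bits/symbol.

1.909 bits/symbol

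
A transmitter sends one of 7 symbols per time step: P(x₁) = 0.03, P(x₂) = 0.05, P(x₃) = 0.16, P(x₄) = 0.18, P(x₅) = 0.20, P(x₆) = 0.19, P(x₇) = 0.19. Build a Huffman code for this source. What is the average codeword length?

Repeatedly combine the two least-probable nodes; the expected code length is the sum of the merged weights.
merge 3/100 + 1/20 → 2/25
merge 2/25 + 4/25 → 6/25
merge 9/50 + 19/100 → 37/100
merge 19/100 + 1/5 → 39/100
merge 6/25 + 37/100 → 61/100
merge 39/100 + 61/100 → 1
L = 2/25 + 6/25 + 37/100 + 39/100 + 61/100 + 1 = 269/100 = 2.69 bits/symbol.

2.69 bits/symbol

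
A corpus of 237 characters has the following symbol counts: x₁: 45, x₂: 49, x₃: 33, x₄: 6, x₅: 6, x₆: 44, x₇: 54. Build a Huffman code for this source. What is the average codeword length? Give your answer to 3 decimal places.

Probabilities are the counts divided by 237.
Repeatedly combine the two least-probable nodes; the expected code length is the sum of the merged weights.
merge 2/79 + 2/79 → 4/79
merge 4/79 + 11/79 → 15/79
merge 44/237 + 15/79 → 89/237
merge 15/79 + 49/237 → 94/237
merge 18/79 + 89/237 → 143/237
merge 94/237 + 143/237 → 1
L = 4/79 + 15/79 + 89/237 + 94/237 + 143/237 + 1 = 620/237 ≈ 2.616 bits/symbol.

2.616 bits/symbol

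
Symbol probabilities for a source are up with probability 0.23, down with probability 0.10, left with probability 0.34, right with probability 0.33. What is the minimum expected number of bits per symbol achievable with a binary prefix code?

Repeatedly combine the two least-probable nodes; the expected code length is the sum of the merged weights.
merge 1/10 + 23/100 → 33/100
merge 33/100 + 33/100 → 33/50
merge 17/50 + 33/50 → 1
L = 33/100 + 33/50 + 1 = 199/100 = 1.99 bits/symbol.

1.99 bits/symbol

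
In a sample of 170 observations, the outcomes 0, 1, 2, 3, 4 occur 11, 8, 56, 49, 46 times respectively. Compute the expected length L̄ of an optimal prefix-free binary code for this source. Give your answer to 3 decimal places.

Probabilities are the counts divided by 170.
Repeatedly combine the two least-probable nodes; the expected code length is the sum of the merged weights.
merge 4/85 + 11/170 → 19/170
merge 19/170 + 23/85 → 13/34
merge 49/170 + 28/85 → 21/34
merge 13/34 + 21/34 → 1
L = 19/170 + 13/34 + 21/34 + 1 = 359/170 ≈ 2.112 bits/symbol.

2.112 bits/symbol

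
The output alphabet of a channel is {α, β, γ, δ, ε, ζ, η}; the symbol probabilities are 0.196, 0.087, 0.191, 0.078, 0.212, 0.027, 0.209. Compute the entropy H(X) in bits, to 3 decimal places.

2.598 bits

H = −Σ pᵢ log₂ pᵢ.
−0.196·log₂(0.196) = 0.4608
−0.087·log₂(0.087) = 0.3065
−0.191·log₂(0.191) = 0.4562
−0.078·log₂(0.078) = 0.2871
−0.212·log₂(0.212) = 0.4744
−0.027·log₂(0.027) = 0.1407
−0.209·log₂(0.209) = 0.4720
Sum ≈ 2.5977 → 2.598 bits.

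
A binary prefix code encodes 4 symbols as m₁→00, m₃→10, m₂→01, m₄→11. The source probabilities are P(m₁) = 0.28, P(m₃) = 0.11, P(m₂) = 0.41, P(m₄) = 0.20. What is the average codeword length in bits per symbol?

L̄ = Σ pᵢ·ℓᵢ = 0.28·2 + 0.11·2 + 0.41·2 + 0.20·2 = 2 bits/symbol.

2 bits/symbol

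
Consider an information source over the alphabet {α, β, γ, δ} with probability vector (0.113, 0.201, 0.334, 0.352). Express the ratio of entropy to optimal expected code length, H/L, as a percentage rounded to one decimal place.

95.8%

Entropy H = −Σ p log₂ p ≈ 1.8794 bits.
Huffman merges: 113/1000+201/1000→157/500; 157/500+167/500→81/125; 44/125+81/125→1. L = 981/500 ≈ 1.9620.
Efficiency = H/L = 1.8794/1.9620 = 95.8%.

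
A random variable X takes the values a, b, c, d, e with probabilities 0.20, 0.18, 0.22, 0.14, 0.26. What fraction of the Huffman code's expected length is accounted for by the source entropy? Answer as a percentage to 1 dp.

98.8%

Entropy H = −Σ p log₂ p ≈ 2.2927 bits.
Huffman merges: 7/50+9/50→8/25; 1/5+11/50→21/50; 13/50+8/25→29/50; 21/50+29/50→1. L = 58/25 ≈ 2.3200.
Efficiency = H/L = 2.2927/2.3200 = 98.8%.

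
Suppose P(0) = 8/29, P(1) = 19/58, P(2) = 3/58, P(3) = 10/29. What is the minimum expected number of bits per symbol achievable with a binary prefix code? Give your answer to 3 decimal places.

Repeatedly combine the two least-probable nodes; the expected code length is the sum of the merged weights.
merge 3/58 + 8/29 → 19/58
merge 19/58 + 19/58 → 19/29
merge 10/29 + 19/29 → 1
L = 19/58 + 19/29 + 1 = 115/58 ≈ 1.983 bits/symbol.

1.983 bits/symbol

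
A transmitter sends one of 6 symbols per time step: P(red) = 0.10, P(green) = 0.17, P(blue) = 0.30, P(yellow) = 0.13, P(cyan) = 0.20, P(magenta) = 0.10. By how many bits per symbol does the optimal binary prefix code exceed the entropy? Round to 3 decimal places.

Entropy H = −Σ p log₂ p ≈ 2.4671 bits.
Huffman merges: 1/10+1/10→1/5; 13/100+17/100→3/10; 1/5+1/5→2/5; 3/10+3/10→3/5; 2/5+3/5→1. L = 5/2 ≈ 2.5000.
L − H = 2.5000 − 2.4671 = 0.033 bits.

0.033 bits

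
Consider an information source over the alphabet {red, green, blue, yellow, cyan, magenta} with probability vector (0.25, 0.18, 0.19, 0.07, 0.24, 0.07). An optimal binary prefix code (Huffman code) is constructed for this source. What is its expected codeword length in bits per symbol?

2.46 bits/symbol

Repeatedly combine the two least-probable nodes; the expected code length is the sum of the merged weights.
merge 7/100 + 7/100 → 7/50
merge 7/50 + 9/50 → 8/25
merge 19/100 + 6/25 → 43/100
merge 1/4 + 8/25 → 57/100
merge 43/100 + 57/100 → 1
L = 7/50 + 8/25 + 43/100 + 57/100 + 1 = 123/50 = 2.46 bits/symbol.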